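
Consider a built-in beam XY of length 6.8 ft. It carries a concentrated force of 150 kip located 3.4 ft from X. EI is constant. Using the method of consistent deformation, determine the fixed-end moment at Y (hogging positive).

M_Y = 127.5 kip·ft

Release both end moments; the primary structure is a simply-supported span XY with redundants M_X and M_Y.
End rotations of the released simple span under the applied load (×1/EI):
  at X: point load 150 at a = 3.4: Pab(L + b)/(6LEI) = 433.5/EI
  at Y: point load 150 at a = 3.4: Pab(L + a)/(6LEI) = 433.5/EI
  θ_X0 = 433.5/EI,  θ_Y0 = 433.5/EI
Flexibility coefficients: a unit moment at one end gives L/(3EI) there and L/(6EI) at the far end, so f₁₁ = f₂₂ = 2.267/EI and f₁₂ = f₂₁ = 1.133/EI.
Compatibility — zero rotation at each built-in end:
  2.267 M_X + 1.133 M_Y = 433.5
  1.133 M_X + 2.267 M_Y = 433.5
Solving the pair gives M_X = 127.5 kip·ft and M_Y = 127.5 kip·ft (hogging).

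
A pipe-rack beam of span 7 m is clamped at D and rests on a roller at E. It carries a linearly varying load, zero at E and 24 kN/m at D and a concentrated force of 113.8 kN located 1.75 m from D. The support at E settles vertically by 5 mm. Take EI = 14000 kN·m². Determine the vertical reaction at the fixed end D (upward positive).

Release the roller at E. Primary structure: cantilever fixed at D.
Deflection at E on the released cantilever, summing each load's contribution:
  triangular load, peak 24 at the fixed end: w₀L⁴/(30EI) = 1921/EI
  point load 113.8 at a = 1.75: Pa²(3L − a)/(6EI) = 1118/EI
  δ_0 = 3039/EI
Flexibility coefficient — unit upward force at E: δ_{EE} = L³/(3EI) = 114.3/EI.
With EI = 14000 kN·m²: δ_0 = 0.21707 m and δ_{EE} = 0.008167 m/kN.
Compatibility — the beam at E must follow the support down by 0.005 m: δ_0 − R_E·δ_{EE} = 0.005, so R_E = (0.21707 − 0.005)/0.008167 = 25.97 kN.
Vertical equilibrium: R_D = ΣP − R_E = 197.8 − 25.97 = 171.8 kN.

R_D = 171.8 kN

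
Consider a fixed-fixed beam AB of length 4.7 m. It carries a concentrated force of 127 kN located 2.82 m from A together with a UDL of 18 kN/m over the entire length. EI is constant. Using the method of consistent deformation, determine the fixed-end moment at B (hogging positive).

M_B = 119.1 kN·m

Take the two fixed-end moments M_A, M_B as redundants; the released structure is the simple span AB.
Simple-span end rotations at A and B under the given loads:
  at A: point load 127 at a = 2.82: Pab(L + b)/(6LEI) = 157.1/EI
  at B: point load 127 at a = 2.82: Pab(L + a)/(6LEI) = 179.5/EI
  at A: UDL 18: wL³/(24EI) = 77.87/EI
  at B: UDL 18: wL³/(24EI) = 77.87/EI
  θ_A0 = 235/EI,  θ_B0 = 257.4/EI
Flexibility coefficients: a unit moment at one end gives L/(3EI) there and L/(6EI) at the far end, so f₁₁ = f₂₂ = 1.567/EI and f₁₂ = f₂₁ = 0.7833/EI.
Compatibility — zero rotation at each built-in end:
  1.567 M_A + 0.7833 M_B = 235
  0.7833 M_A + 1.567 M_B = 257.4
Solving the pair gives M_A = 90.44 kN·m and M_B = 119.1 kN·m (hogging).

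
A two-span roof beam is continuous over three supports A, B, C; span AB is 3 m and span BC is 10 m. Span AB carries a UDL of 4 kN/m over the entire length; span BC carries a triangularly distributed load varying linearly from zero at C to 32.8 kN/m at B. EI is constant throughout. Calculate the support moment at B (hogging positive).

Release continuity at B by inserting a hinge; the redundant is the internal moment M_B. The primary structure is two simply-supported spans AB and BC.
Discontinuity in slope at B on the released structure — sum the simple-span end rotations:
  span AB: UDL 4: wL³/(24EI) = 4.5/EI
  span BC: triangular load, peak 32.8: w₀L³/(45EI) = 728.9/EI
  relative rotation θ_0 = (4.5 + 728.9)/EI = 733.4/EI
A unit hogging moment at B produces rotation L₁/(3EI) + L₂/(3EI) = 4.333/EI.
Compatibility: M_B·(L₁+L₂)/(3EI) = θ_0, giving M_B = 169.2 kN·m (hogging).

M_B = 169.2 kN·m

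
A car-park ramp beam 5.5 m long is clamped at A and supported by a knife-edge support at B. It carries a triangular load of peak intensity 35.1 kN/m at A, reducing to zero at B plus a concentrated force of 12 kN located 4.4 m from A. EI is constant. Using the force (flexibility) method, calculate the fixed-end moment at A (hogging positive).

Release the roller at B. Primary structure: cantilever fixed at A.
Primary-structure tip deflection at B by superposition:
  triangular load, peak 35.1 at the fixed end: w₀L⁴/(30EI) = 1071/EI
  point load 12 at a = 4.4: Pa²(3L − a)/(6EI) = 468.5/EI
  δ_0 = 1539/EI
Tip deflection under a unit load at B: L³/(3EI) = 55.46/EI.
Compatibility at B: δ_0 − R_B·δ_{BB} = 0, so R_B = 1539/55.46 = 27.75 kN.
Moment equilibrium about A: M_A = Σ(load moments about A) − R_B·L = 229.8 − 27.75×5.5 = 77.12 kN·m.

M_A = 77.12 kN·m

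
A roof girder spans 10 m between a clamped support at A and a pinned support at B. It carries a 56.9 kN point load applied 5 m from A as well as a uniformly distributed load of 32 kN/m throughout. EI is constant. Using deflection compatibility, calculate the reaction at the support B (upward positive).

Release the roller at B. Primary structure: cantilever fixed at A.
Deflection at B on the released cantilever, summing each load's contribution:
  point load 56.9 at a = 5: Pa²(3L − a)/(6EI) = 5927/EI
  UDL 32: wL⁴/(8EI) = 40000/EI
  δ_0 = 45927/EI
Flexibility coefficient — unit upward force at B: δ_{BB} = L³/(3EI) = 333.3/EI.
The prop prevents deflection at B: R_B = δ_0/δ_{BB} = 45927/333.3 = 137.8 kN.

R_B = 137.8 kN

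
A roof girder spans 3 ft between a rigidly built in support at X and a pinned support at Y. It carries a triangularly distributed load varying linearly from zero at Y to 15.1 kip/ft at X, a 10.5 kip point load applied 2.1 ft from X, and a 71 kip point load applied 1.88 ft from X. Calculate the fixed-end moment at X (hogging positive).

Remove the prop at Y; the released (primary) structure is a cantilever built in at X.
Downward deflection at the released point Y due to the loads:
  triangular load, peak 15.1 at the fixed end: w₀L⁴/(30EI) = 40.77/EI
  point load 10.5 at a = 2.1: Pa²(3L − a)/(6EI) = 53.25/EI
  point load 71 at a = 1.88: Pa²(3L − a)/(6EI) = 297.8/EI
  δ_0 = 391.8/EI
Tip deflection under a unit load at Y: L³/(3EI) = 9/EI.
The prop prevents deflection at Y: R_Y = δ_0/δ_{YY} = 391.8/9 = 43.53 kip.
Moment equilibrium about X: M_X = Σ(load moments about X) − R_Y·L = 178.2 − 43.53×3 = 47.58 kip·ft.

M_X = 47.58 kip·ft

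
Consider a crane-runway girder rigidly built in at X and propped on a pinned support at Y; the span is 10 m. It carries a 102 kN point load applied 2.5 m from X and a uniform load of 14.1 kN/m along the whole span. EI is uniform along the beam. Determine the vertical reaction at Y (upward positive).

Take the reaction at Y as the redundant and release it; the primary structure is a cantilever fixed at X.
Deflection at Y on the released cantilever, summing each load's contribution:
  point load 102 at a = 2.5: Pa²(3L − a)/(6EI) = 2922/EI
  UDL 14.1: wL⁴/(8EI) = 17625/EI
  δ_0 = 20547/EI
Flexibility coefficient — unit upward force at Y: δ_{YY} = L³/(3EI) = 333.3/EI.
The prop prevents deflection at Y: R_Y = δ_0/δ_{YY} = 20547/333.3 = 61.64 kN.

R_Y = 61.64 kN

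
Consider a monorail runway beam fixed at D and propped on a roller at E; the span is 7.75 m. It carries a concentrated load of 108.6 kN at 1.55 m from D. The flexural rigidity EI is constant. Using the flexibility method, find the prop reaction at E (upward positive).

R_E = 6.082 kN

Remove the prop at E; the released (primary) structure is a cantilever built in at D.
Downward deflection at the released point E due to the loads:
  point load 108.6 at a = 1.55: Pa²(3L − a)/(6EI) = 943.6/EI
Tip deflection under a unit load at E: L³/(3EI) = 155.2/EI.
Compatibility at E: δ_0 − R_E·δ_{EE} = 0, so R_E = 943.6/155.2 = 6.082 kN.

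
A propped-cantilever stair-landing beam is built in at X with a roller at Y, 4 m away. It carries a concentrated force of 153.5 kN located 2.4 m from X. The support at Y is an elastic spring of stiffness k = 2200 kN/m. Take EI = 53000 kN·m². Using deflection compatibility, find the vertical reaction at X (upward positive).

Take the reaction at Y as the redundant and release it; the primary structure is a cantilever fixed at X.
Downward deflection at the released point Y due to the loads:
  point load 153.5 at a = 2.4: Pa²(3L − a)/(6EI) = 1415/EI
Flexibility coefficient — unit upward force at Y: δ_{YY} = L³/(3EI) = 21.33/EI.
With EI = 53000 kN·m²: δ_0 = 0.026692 m and δ_{YY} = 0.000403 m/kN.
Compatibility — the spring shortens by R_Y/k under the reaction it provides: δ_0 − R_Y·δ_{YY} = R_Y/k. With 1/k = 0.000455 m/kN, R_Y = δ_0 / (δ_{YY} + 1/k) = 0.026692 / (0.000403 + 0.000455) = 31.14 kN.
Vertical equilibrium: R_X = ΣP − R_Y = 153.5 − 31.14 = 122.4 kN.

R_X = 122.4 kN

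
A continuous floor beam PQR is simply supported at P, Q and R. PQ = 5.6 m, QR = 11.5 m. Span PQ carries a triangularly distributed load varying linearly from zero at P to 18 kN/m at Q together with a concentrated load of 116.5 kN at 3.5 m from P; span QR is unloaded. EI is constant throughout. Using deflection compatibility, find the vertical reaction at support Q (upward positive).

Take M_Q as the redundant. Released structure: two simple spans PQ and QR with a hinge at Q.
Discontinuity in slope at Q on the released structure — sum the simple-span end rotations:
  span PQ: triangular load, peak 18: w₀L³/(45EI) = 70.25/EI
  span PQ: point load 116.5 at a = 3.5: Pab(L + a)/(6LEI) = 231.9/EI
  relative rotation θ_0 = (302.2 + 0)/EI = 302.2/EI
A unit hogging moment at Q produces rotation L₁/(3EI) + L₂/(3EI) = 5.7/EI.
Slope continuity at Q: θ_0 = M_Q·5.7/EI, so M_Q = 302.2/5.7 = 53.01 kN·m (hogging).
Span PQ, ΣM about P with M_Q applied at Q: R_Q^{PQ}·5.6 = 595.9 + 53.01, so R_Q^{PQ} = 115.9 kN and R_P = 166.9 − 115.9 = 51.02 kN.
Span QR, ΣM about R: R_Q^{QR}·11.5 = 0 + 53.01, so R_Q^{QR} = 4.61 kN and R_R = 0 − 4.61 = -4.61 kN.
R_Q = 115.9 + 4.61 = 120.5 kN.

R_Q = 120.5 kN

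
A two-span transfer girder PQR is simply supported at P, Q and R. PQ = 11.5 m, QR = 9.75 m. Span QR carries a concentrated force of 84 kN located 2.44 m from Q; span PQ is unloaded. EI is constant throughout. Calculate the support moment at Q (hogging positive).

Insert a hinge at Q; M_Q is the redundant, and each span becomes simply supported.
End slopes at the hinge Q, treating each span as simply supported:
  span QR: point load 84 at a = 2.44: Pab(L + b)/(6LEI) = 436.9/EI
  relative rotation θ_0 = (0 + 436.9)/EI = 436.9/EI
A unit hogging moment at Q produces rotation L₁/(3EI) + L₂/(3EI) = 7.083/EI.
Compatibility: M_Q·(L₁+L₂)/(3EI) = θ_0, giving M_Q = 61.68 kN·m (hogging).

M_Q = 61.68 kN·m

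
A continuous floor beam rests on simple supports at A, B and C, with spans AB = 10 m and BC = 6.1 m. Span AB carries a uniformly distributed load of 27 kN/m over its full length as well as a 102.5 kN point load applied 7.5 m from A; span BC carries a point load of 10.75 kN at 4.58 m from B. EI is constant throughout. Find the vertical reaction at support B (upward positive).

Take M_B as the redundant. Released structure: two simple spans AB and BC with a hinge at B.
Discontinuity in slope at B on the released structure — sum the simple-span end rotations:
  span AB: UDL 27: wL³/(24EI) = 1125/EI
  span AB: point load 102.5 at a = 7.5: Pab(L + a)/(6LEI) = 560.5/EI
  span BC: point load 10.75 at a = 4.58: Pab(L + b)/(6LEI) = 15.58/EI
  relative rotation θ_0 = (1686 + 15.58)/EI = 1701/EI
A unit hogging moment at B produces rotation L₁/(3EI) + L₂/(3EI) = 5.367/EI.
Slope continuity at B: θ_0 = M_B·5.367/EI, so M_B = 1701/5.367 = 317 kN·m (hogging).
Span AB, ΣM about A with M_B applied at B: R_B^{AB}·10 = 2119 + 317, so R_B^{AB} = 243.6 kN and R_A = 372.5 − 243.6 = 128.9 kN.
Span BC, ΣM about C: R_B^{BC}·6.1 = 16.34 + 317, so R_B^{BC} = 54.64 kN and R_C = 10.75 − 54.64 = -43.89 kN.
R_B = 243.6 + 54.64 = 298.2 kN.

R_B = 298.2 kN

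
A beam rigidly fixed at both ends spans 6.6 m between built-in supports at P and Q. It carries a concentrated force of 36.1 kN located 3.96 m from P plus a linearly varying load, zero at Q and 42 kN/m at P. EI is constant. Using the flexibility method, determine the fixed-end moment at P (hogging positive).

M_P = 114.3 kN·m

Release both end moments; the primary structure is a simply-supported span PQ with redundants M_P and M_Q.
Simple-span end rotations at P and Q under the given loads:
  at P: point load 36.1 at a = 3.96: Pab(L + b)/(6LEI) = 88.06/EI
  at Q: point load 36.1 at a = 3.96: Pab(L + a)/(6LEI) = 100.6/EI
  at P: triangular load, peak 42: w₀L³/(45EI) = 268.3/EI
  at Q: triangular load, peak 42: 7w₀L³/(360EI) = 234.8/EI
  θ_P0 = 356.4/EI,  θ_Q0 = 335.4/EI
Flexibility coefficients: a unit moment at one end gives L/(3EI) there and L/(6EI) at the far end, so f₁₁ = f₂₂ = 2.2/EI and f₁₂ = f₂₁ = 1.1/EI.
Compatibility — zero rotation at each built-in end:
  2.2 M_P + 1.1 M_Q = 356.4
  1.1 M_P + 2.2 M_Q = 335.4
Solving the pair gives M_P = 114.3 kN·m and M_Q = 95.29 kN·m (hogging).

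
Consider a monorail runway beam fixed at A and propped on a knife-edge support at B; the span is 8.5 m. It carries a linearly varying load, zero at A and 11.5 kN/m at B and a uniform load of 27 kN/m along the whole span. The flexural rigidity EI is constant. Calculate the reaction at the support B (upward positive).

Release the roller at B. Primary structure: cantilever fixed at A.
Downward deflection at the released point B due to the loads:
  triangular load, peak 11.5 at the free end: 11w₀L⁴/(120EI) = 5503/EI
  UDL 27: wL⁴/(8EI) = 17618/EI
  δ_0 = 23121/EI
Flexibility coefficient — unit upward force at B: δ_{BB} = L³/(3EI) = 204.7/EI.
Compatibility at B: δ_0 − R_B·δ_{BB} = 0, so R_B = 23121/204.7 = 112.9 kN.

R_B = 112.9 kN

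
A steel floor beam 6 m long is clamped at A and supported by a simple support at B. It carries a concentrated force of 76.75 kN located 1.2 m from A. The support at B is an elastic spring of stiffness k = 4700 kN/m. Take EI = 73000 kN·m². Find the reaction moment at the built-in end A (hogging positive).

M_A = 70.89 kN·m

Choose R_B as the redundant. The primary structure is the cantilever fixed at A.
Free-end deflection of the primary structure under the applied loading (downward +):
  point load 76.75 at a = 1.2: Pa²(3L − a)/(6EI) = 309.5/EI
Tip deflection under a unit load at B: L³/(3EI) = 72/EI.
With EI = 73000 kN·m²: δ_0 = 0.004239 m and δ_{BB} = 0.000986 m/kN.
Compatibility — the spring shortens by R_B/k under the reaction it provides: δ_0 − R_B·δ_{BB} = R_B/k. With 1/k = 0.000213 m/kN, R_B = δ_0 / (δ_{BB} + 1/k) = 0.004239 / (0.000986 + 0.000213) = 3.535 kN.
Moment equilibrium about A: M_A = Σ(load moments about A) − R_B·L = 92.1 − 3.535×6 = 70.89 kN·m.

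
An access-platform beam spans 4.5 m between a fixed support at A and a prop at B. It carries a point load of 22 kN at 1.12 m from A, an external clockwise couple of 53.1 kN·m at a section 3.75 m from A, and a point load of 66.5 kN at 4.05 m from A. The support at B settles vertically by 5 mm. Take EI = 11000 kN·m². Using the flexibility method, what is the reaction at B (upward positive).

R_B = 73.83 kN

Remove the prop at B; the released (primary) structure is a cantilever built in at A.
Free-end deflection of the primary structure under the applied loading (downward +):
  point load 22 at a = 1.12: Pa²(3L − a)/(6EI) = 56.94/EI
  clockwise couple 53.1 at a = 3.75: M₀a(2L − a)/(2EI) = 522.7/EI
  point load 66.5 at a = 4.05: Pa²(3L − a)/(6EI) = 1718/EI
  δ_0 = 2298/EI
Flexibility coefficient — unit upward force at B: δ_{BB} = L³/(3EI) = 30.38/EI.
With EI = 11000 kN·m²: δ_0 = 0.20887 m and δ_{BB} = 0.002761 m/kN.
Compatibility — the beam at B must follow the support down by 0.005 m: δ_0 − R_B·δ_{BB} = 0.005, so R_B = (0.20887 − 0.005)/0.002761 = 73.83 kN.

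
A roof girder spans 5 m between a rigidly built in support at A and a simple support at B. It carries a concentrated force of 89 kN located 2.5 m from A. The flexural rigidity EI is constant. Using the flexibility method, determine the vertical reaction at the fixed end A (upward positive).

Choose R_B as the redundant. The primary structure is the cantilever fixed at A.
Free-end deflection of the primary structure under the applied loading (downward +):
  point load 89 at a = 2.5: Pa²(3L − a)/(6EI) = 1159/EI
Tip deflection under a unit load at B: L³/(3EI) = 41.67/EI.
The prop prevents deflection at B: R_B = δ_0/δ_{BB} = 1159/41.67 = 27.81 kN.
Vertical equilibrium: R_A = ΣP − R_B = 89 − 27.81 = 61.19 kN.

R_A = 61.19 kN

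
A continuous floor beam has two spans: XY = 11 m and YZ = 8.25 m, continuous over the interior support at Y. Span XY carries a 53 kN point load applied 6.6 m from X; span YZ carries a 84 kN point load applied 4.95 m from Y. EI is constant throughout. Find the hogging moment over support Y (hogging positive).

M_Y = 113.9 kN·m

Release continuity at Y by inserting a hinge; the redundant is the internal moment M_Y. The primary structure is two simply-supported spans XY and YZ.
Rotations at Y on the released spans (each span's end-slope, ×1/EI):
  span XY: point load 53 at a = 6.6: Pab(L + a)/(6LEI) = 410.4/EI
  span YZ: point load 84 at a = 4.95: Pab(L + b)/(6LEI) = 320.2/EI
  relative rotation θ_0 = (410.4 + 320.2)/EI = 730.6/EI
A unit hogging moment at Y produces rotation L₁/(3EI) + L₂/(3EI) = 6.417/EI.
Slope continuity at Y: θ_0 = M_Y·6.417/EI, so M_Y = 730.6/6.417 = 113.9 kN·m (hogging).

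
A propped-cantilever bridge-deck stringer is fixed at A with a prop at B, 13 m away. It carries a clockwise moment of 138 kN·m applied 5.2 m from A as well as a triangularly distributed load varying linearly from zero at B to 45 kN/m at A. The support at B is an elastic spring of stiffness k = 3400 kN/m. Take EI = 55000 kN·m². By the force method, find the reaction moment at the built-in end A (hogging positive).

M_A = 531.8 kN·m

Choose R_B as the redundant. The primary structure is the cantilever fixed at A.
Downward deflection at the released point B due to the loads:
  clockwise couple 138 at a = 5.2: M₀a(2L − a)/(2EI) = 7463/EI
  triangular load, peak 45 at the fixed end: w₀L⁴/(30EI) = 42842/EI
  δ_0 = 50305/EI
Flexibility coefficient — unit upward force at B: δ_{BB} = L³/(3EI) = 732.3/EI.
With EI = 55000 kN·m²: δ_0 = 0.91463 m and δ_{BB} = 0.013315 m/kN.
Compatibility — the spring shortens by R_B/k under the reaction it provides: δ_0 − R_B·δ_{BB} = R_B/k. With 1/k = 0.000294 m/kN, R_B = δ_0 / (δ_{BB} + 1/k) = 0.91463 / (0.013315 + 0.000294) = 67.21 kN.
Moment equilibrium about A: M_A = Σ(load moments about A) − R_B·L = 1406 − 67.21×13 = 531.8 kN·m.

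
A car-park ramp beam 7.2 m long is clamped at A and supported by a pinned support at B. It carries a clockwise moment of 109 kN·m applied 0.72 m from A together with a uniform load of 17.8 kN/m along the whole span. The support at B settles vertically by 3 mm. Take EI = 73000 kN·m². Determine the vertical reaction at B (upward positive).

Remove the prop at B; the released (primary) structure is a cantilever built in at A.
Primary-structure tip deflection at B by superposition:
  clockwise couple 109 at a = 0.72: M₀a(2L − a)/(2EI) = 536.8/EI
  UDL 17.8: wL⁴/(8EI) = 5979/EI
  δ_0 = 6516/EI
Flexibility coefficient — unit upward force at B: δ_{BB} = L³/(3EI) = 124.4/EI.
With EI = 73000 kN·m²: δ_0 = 0.089264 m and δ_{BB} = 0.001704 m/kN.
Compatibility — the beam at B must follow the support down by 0.003 m: δ_0 − R_B·δ_{BB} = 0.003, so R_B = (0.089264 − 0.003)/0.001704 = 50.61 kN.

R_B = 50.61 kN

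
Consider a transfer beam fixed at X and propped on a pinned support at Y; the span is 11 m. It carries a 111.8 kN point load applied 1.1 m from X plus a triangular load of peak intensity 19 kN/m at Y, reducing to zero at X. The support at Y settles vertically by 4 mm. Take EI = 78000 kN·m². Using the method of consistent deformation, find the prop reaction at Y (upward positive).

R_Y = 58.39 kN

Take the reaction at Y as the redundant and release it; the primary structure is a cantilever fixed at X.
Primary-structure tip deflection at Y by superposition:
  point load 111.8 at a = 1.1: Pa²(3L − a)/(6EI) = 719.2/EI
  triangular load, peak 19 at the free end: 11w₀L⁴/(120EI) = 25500/EI
  δ_0 = 26219/EI
Tip deflection under a unit load at Y: L³/(3EI) = 443.7/EI.
With EI = 78000 kN·m²: δ_0 = 0.33614 m and δ_{YY} = 0.005688 m/kN.
Compatibility — the beam at Y must follow the support down by 0.004 m: δ_0 − R_Y·δ_{YY} = 0.004, so R_Y = (0.33614 − 0.004)/0.005688 = 58.39 kN.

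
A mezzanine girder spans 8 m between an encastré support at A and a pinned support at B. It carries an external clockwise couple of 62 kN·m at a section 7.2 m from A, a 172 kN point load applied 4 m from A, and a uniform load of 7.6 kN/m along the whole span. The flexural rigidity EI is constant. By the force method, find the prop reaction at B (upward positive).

Remove the prop at B; the released (primary) structure is a cantilever built in at A.
Deflection at B on the released cantilever, summing each load's contribution:
  clockwise couple 62 at a = 7.2: M₀a(2L − a)/(2EI) = 1964/EI
  point load 172 at a = 4: Pa²(3L − a)/(6EI) = 9173/EI
  UDL 7.6: wL⁴/(8EI) = 3891/EI
  δ_0 = 15029/EI
Tip deflection under a unit load at B: L³/(3EI) = 170.7/EI.
The prop prevents deflection at B: R_B = δ_0/δ_{BB} = 15029/170.7 = 88.06 kN.

R_B = 88.06 kN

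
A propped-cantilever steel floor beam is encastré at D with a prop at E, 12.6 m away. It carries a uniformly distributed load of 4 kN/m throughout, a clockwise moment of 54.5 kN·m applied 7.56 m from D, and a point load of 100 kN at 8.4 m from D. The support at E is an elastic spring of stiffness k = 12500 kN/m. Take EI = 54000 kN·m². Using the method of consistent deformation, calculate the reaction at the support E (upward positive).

Release the roller at E. Primary structure: cantilever fixed at D.
Free-end deflection of the primary structure under the applied loading (downward +):
  UDL 4: wL⁴/(8EI) = 12602/EI
  clockwise couple 54.5 at a = 7.56: M₀a(2L − a)/(2EI) = 3634/EI
  point load 100 at a = 8.4: Pa²(3L − a)/(6EI) = 34574/EI
  δ_0 = 50811/EI
Tip deflection under a unit load at E: L³/(3EI) = 666.8/EI.
With EI = 54000 kN·m²: δ_0 = 0.94094 m and δ_{EE} = 0.012348 m/kN.
Compatibility — the spring shortens by R_E/k under the reaction it provides: δ_0 − R_E·δ_{EE} = R_E/k. With 1/k = 0.00008 m/kN, R_E = δ_0 / (δ_{EE} + 1/k) = 0.94094 / (0.012348 + 0.00008) = 75.71 kN.

R_E = 75.71 kN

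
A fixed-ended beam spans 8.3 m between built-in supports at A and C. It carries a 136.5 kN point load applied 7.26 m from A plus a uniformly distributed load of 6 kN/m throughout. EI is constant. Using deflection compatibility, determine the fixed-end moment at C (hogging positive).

Take the two fixed-end moments M_A, M_C as redundants; the released structure is the simple span AC.
On the primary (simply-supported) span, the end slopes from the loading are:
  at A: point load 136.5 at a = 7.26: Pab(L + b)/(6LEI) = 193.3/EI
  at C: point load 136.5 at a = 7.26: Pab(L + a)/(6LEI) = 322/EI
  at A: UDL 6: wL³/(24EI) = 142.9/EI
  at C: UDL 6: wL³/(24EI) = 142.9/EI
  θ_A0 = 336.2/EI,  θ_C0 = 465/EI
Flexibility coefficients: a unit moment at one end gives L/(3EI) there and L/(6EI) at the far end, so f₁₁ = f₂₂ = 2.767/EI and f₁₂ = f₂₁ = 1.383/EI.
Compatibility — zero rotation at each built-in end:
  2.767 M_A + 1.383 M_C = 336.2
  1.383 M_A + 2.767 M_C = 465
Solving the pair gives M_A = 50 kN·m and M_C = 143.1 kN·m (hogging).

M_C = 143.1 kN·m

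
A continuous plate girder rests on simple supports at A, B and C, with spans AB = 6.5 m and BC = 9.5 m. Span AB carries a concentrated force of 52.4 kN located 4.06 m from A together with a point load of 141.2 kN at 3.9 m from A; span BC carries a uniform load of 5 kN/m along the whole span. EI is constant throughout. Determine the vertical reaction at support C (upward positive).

Insert a hinge at B; M_B is the redundant, and each span becomes simply supported.
End slopes at the hinge B, treating each span as simply supported:
  span AB: point load 52.4 at a = 4.06: Pab(L + a)/(6LEI) = 140.6/EI
  span AB: point load 141.2 at a = 3.9: Pab(L + a)/(6LEI) = 381.8/EI
  span BC: UDL 5: wL³/(24EI) = 178.6/EI
  relative rotation θ_0 = (522.4 + 178.6)/EI = 701/EI
A unit hogging moment at B produces rotation L₁/(3EI) + L₂/(3EI) = 5.333/EI.
Slope continuity at B: θ_0 = M_B·5.333/EI, so M_B = 701/5.333 = 131.4 kN·m (hogging).
Span BC, ΣM about C: R_B^{BC}·9.5 = 225.6 + 131.4, so R_B^{BC} = 37.59 kN and R_C = 47.5 − 37.59 = 9.915 kN.

R_C = 9.915 kN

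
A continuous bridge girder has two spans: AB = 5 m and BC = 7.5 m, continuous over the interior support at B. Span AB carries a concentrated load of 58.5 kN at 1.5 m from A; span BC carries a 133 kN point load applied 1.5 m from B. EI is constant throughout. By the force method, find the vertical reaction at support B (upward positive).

Take M_B as the redundant. Released structure: two simple spans AB and BC with a hinge at B.
Discontinuity in slope at B on the released structure — sum the simple-span end rotations:
  span AB: point load 58.5 at a = 1.5: Pab(L + a)/(6LEI) = 66.54/EI
  span BC: point load 133 at a = 1.5: Pab(L + b)/(6LEI) = 359.1/EI
  relative rotation θ_0 = (66.54 + 359.1)/EI = 425.6/EI
A unit hogging moment at B produces rotation L₁/(3EI) + L₂/(3EI) = 4.167/EI.
Compatibility: M_B·(L₁+L₂)/(3EI) = θ_0, giving M_B = 102.2 kN·m (hogging).
Span AB, ΣM about A with M_B applied at B: R_B^{AB}·5 = 87.75 + 102.2, so R_B^{AB} = 37.98 kN and R_A = 58.5 − 37.98 = 20.52 kN.
Span BC, ΣM about C: R_B^{BC}·7.5 = 798 + 102.2, so R_B^{BC} = 120 kN and R_C = 133 − 120 = 12.98 kN.
R_B = 37.98 + 120 = 158 kN.

R_B = 158 kN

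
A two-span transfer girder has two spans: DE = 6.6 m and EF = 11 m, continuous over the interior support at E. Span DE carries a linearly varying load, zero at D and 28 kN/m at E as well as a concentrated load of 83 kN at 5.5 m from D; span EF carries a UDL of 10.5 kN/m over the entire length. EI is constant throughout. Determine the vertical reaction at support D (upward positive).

Take M_E as the redundant. Released structure: two simple spans DE and EF with a hinge at E.
Rotations at E on the released spans (each span's end-slope, ×1/EI):
  span DE: triangular load, peak 28: w₀L³/(45EI) = 178.9/EI
  span DE: point load 83 at a = 5.5: Pab(L + a)/(6LEI) = 153.4/EI
  span EF: UDL 10.5: wL³/(24EI) = 582.3/EI
  relative rotation θ_0 = (332.3 + 582.3)/EI = 914.6/EI
A unit hogging moment at E produces rotation L₁/(3EI) + L₂/(3EI) = 5.867/EI.
Slope continuity at E: θ_0 = M_E·5.867/EI, so M_E = 914.6/5.867 = 155.9 kN·m (hogging).
Span DE, ΣM about D with M_E applied at E: R_E^{DE}·6.6 = 863.1 + 155.9, so R_E^{DE} = 154.4 kN and R_D = 175.4 − 154.4 = 21.01 kN.

R_D = 21.01 kN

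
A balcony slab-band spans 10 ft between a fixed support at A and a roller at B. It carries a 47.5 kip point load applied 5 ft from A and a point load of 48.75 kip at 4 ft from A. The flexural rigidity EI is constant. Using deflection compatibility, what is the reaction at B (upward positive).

Remove the prop at B; the released (primary) structure is a cantilever built in at A.
Deflection at B on the released cantilever, summing each load's contribution:
  point load 47.5 at a = 5: Pa²(3L − a)/(6EI) = 4948/EI
  point load 48.75 at a = 4: Pa²(3L − a)/(6EI) = 3380/EI
  δ_0 = 8328/EI
Tip deflection under a unit load at B: L³/(3EI) = 333.3/EI.
Compatibility at B: δ_0 − R_B·δ_{BB} = 0, so R_B = 8328/333.3 = 24.98 kip.

R_B = 24.98 kip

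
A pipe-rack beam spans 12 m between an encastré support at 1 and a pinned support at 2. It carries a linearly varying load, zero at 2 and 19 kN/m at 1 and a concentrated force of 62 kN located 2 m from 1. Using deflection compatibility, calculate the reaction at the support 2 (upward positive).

R_2 = 25.24 kN

Take the reaction at 2 as the redundant and release it; the primary structure is a cantilever fixed at 1.
Free-end deflection of the primary structure under the applied loading (downward +):
  triangular load, peak 19 at the fixed end: w₀L⁴/(30EI) = 13133/EI
  point load 62 at a = 2: Pa²(3L − a)/(6EI) = 1405/EI
  δ_0 = 14538/EI
Tip deflection under a unit load at 2: L³/(3EI) = 576/EI.
Compatibility at 2: δ_0 − R_2·δ_{22} = 0, so R_2 = 14538/576 = 25.24 kN.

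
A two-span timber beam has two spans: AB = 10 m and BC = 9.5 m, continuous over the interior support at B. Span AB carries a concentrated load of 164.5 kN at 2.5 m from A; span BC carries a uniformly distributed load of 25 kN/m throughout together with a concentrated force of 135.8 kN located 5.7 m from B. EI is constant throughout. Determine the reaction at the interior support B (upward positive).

Release continuity at B by inserting a hinge; the redundant is the internal moment M_B. The primary structure is two simply-supported spans AB and BC.
Rotations at B on the released spans (each span's end-slope, ×1/EI):
  span AB: point load 164.5 at a = 2.5: Pab(L + a)/(6LEI) = 642.6/EI
  span BC: UDL 25: wL³/(24EI) = 893.1/EI
  span BC: point load 135.8 at a = 5.7: Pab(L + b)/(6LEI) = 686.3/EI
  relative rotation θ_0 = (642.6 + 1579)/EI = 2222/EI
A unit hogging moment at B produces rotation L₁/(3EI) + L₂/(3EI) = 6.5/EI.
Slope continuity at B: θ_0 = M_B·6.5/EI, so M_B = 2222/6.5 = 341.8 kN·m (hogging).
Span AB, ΣM about A with M_B applied at B: R_B^{AB}·10 = 411.2 + 341.8, so R_B^{AB} = 75.31 kN and R_A = 164.5 − 75.31 = 89.19 kN.
Span BC, ΣM about C: R_B^{BC}·9.5 = 1644 + 341.8, so R_B^{BC} = 209.1 kN and R_C = 373.3 − 209.1 = 164.2 kN.
R_B = 75.31 + 209.1 = 284.4 kN.

R_B = 284.4 kN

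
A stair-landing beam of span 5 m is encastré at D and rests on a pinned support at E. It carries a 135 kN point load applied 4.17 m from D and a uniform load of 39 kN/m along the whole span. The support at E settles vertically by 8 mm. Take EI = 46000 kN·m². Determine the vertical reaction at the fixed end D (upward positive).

Choose R_E as the redundant. The primary structure is the cantilever fixed at D.
Deflection at E on the released cantilever, summing each load's contribution:
  point load 135 at a = 4.17: Pa²(3L − a)/(6EI) = 4237/EI
  UDL 39: wL⁴/(8EI) = 3047/EI
  δ_0 = 7284/EI
Flexibility coefficient — unit upward force at E: δ_{EE} = L³/(3EI) = 41.67/EI.
With EI = 46000 kN·m²: δ_0 = 0.15835 m and δ_{EE} = 0.000906 m/kN.
Compatibility — the beam at E must follow the support down by 0.008 m: δ_0 − R_E·δ_{EE} = 0.008, so R_E = (0.15835 − 0.008)/0.000906 = 166 kN.
Vertical equilibrium: R_D = ΣP − R_E = 330 − 166 = 164 kN.

R_D = 164 kN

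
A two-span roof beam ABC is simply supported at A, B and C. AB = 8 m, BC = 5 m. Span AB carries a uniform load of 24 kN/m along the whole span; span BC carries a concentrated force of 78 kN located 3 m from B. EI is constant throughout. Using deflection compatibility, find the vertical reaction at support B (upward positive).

Insert a hinge at B; M_B is the redundant, and each span becomes simply supported.
Discontinuity in slope at B on the released structure — sum the simple-span end rotations:
  span AB: UDL 24: wL³/(24EI) = 512/EI
  span BC: point load 78 at a = 3: Pab(L + b)/(6LEI) = 109.2/EI
  relative rotation θ_0 = (512 + 109.2)/EI = 621.2/EI
A unit hogging moment at B produces rotation L₁/(3EI) + L₂/(3EI) = 4.333/EI.
Slope continuity at B: θ_0 = M_B·4.333/EI, so M_B = 621.2/4.333 = 143.4 kN·m (hogging).
Span AB, ΣM about A with M_B applied at B: R_B^{AB}·8 = 768 + 143.4, so R_B^{AB} = 113.9 kN and R_A = 192 − 113.9 = 78.08 kN.
Span BC, ΣM about C: R_B^{BC}·5 = 156 + 143.4, so R_B^{BC} = 59.87 kN and R_C = 78 − 59.87 = 18.13 kN.
R_B = 113.9 + 59.87 = 173.8 kN.

R_B = 173.8 kN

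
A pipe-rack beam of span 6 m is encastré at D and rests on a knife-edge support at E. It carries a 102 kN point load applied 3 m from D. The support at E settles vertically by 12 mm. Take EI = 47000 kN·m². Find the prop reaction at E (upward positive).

R_E = 24.04 kN

Take the reaction at E as the redundant and release it; the primary structure is a cantilever fixed at D.
Downward deflection at the released point E due to the loads:
  point load 102 at a = 3: Pa²(3L − a)/(6EI) = 2295/EI
Flexibility coefficient — unit upward force at E: δ_{EE} = L³/(3EI) = 72/EI.
With EI = 47000 kN·m²: δ_0 = 0.04883 m and δ_{EE} = 0.001532 m/kN.
Compatibility — the beam at E must follow the support down by 0.012 m: δ_0 − R_E·δ_{EE} = 0.012, so R_E = (0.04883 − 0.012)/0.001532 = 24.04 kN.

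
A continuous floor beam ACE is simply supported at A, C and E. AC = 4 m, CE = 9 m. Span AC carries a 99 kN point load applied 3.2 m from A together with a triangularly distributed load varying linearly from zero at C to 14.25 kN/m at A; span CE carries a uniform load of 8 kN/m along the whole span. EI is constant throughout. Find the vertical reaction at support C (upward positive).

Take M_C as the redundant. Released structure: two simple spans AC and CE with a hinge at C.
End slopes at the hinge C, treating each span as simply supported:
  span AC: point load 99 at a = 3.2: Pab(L + a)/(6LEI) = 76.03/EI
  span AC: triangular load, peak 14.25: 7w₀L³/(360EI) = 17.73/EI
  span CE: UDL 8: wL³/(24EI) = 243/EI
  relative rotation θ_0 = (93.77 + 243)/EI = 336.8/EI
A unit hogging moment at C produces rotation L₁/(3EI) + L₂/(3EI) = 4.333/EI.
Slope continuity at C: θ_0 = M_C·4.333/EI, so M_C = 336.8/4.333 = 77.72 kN·m (hogging).
Span AC, ΣM about A with M_C applied at C: R_C^{AC}·4 = 354.8 + 77.72, so R_C^{AC} = 108.1 kN and R_A = 127.5 − 108.1 = 19.37 kN.
Span CE, ΣM about E: R_C^{CE}·9 = 324 + 77.72, so R_C^{CE} = 44.64 kN and R_E = 72 − 44.64 = 27.36 kN.
R_C = 108.1 + 44.64 = 152.8 kN.

R_C = 152.8 kN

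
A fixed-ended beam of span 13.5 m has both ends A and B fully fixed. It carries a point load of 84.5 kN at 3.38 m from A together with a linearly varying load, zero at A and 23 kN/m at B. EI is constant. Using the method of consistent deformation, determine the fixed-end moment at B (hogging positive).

Take the two fixed-end moments M_A, M_B as redundants; the released structure is the simple span AB.
On the primary (simply-supported) span, the end slopes from the loading are:
  at A: point load 84.5 at a = 3.38: Pab(L + b)/(6LEI) = 842.8/EI
  at B: point load 84.5 at a = 3.38: Pab(L + a)/(6LEI) = 602.3/EI
  at A: triangular load, peak 23: 7w₀L³/(360EI) = 1100/EI
  at B: triangular load, peak 23: w₀L³/(45EI) = 1258/EI
  θ_A0 = 1943/EI,  θ_B0 = 1860/EI
Flexibility coefficients: a unit moment at one end gives L/(3EI) there and L/(6EI) at the far end, so f₁₁ = f₂₂ = 4.5/EI and f₁₂ = f₂₁ = 2.25/EI.
Compatibility — zero rotation at each built-in end:
  4.5 M_A + 2.25 M_B = 1943
  2.25 M_A + 4.5 M_B = 1860
Solving the pair gives M_A = 300.2 kN·m and M_B = 263.2 kN·m (hogging).

M_B = 263.2 kN·m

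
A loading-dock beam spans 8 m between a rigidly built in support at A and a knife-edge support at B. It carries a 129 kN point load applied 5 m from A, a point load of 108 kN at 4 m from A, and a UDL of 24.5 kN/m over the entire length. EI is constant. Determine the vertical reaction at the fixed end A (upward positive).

R_A = 265.9 kN

Take the reaction at B as the redundant and release it; the primary structure is a cantilever fixed at A.
Deflection at B on the released cantilever, summing each load's contribution:
  point load 129 at a = 5: Pa²(3L − a)/(6EI) = 10212/EI
  point load 108 at a = 4: Pa²(3L − a)/(6EI) = 5760/EI
  UDL 24.5: wL⁴/(8EI) = 12544/EI
  δ_0 = 28516/EI
Tip deflection under a unit load at B: L³/(3EI) = 170.7/EI.
The prop prevents deflection at B: R_B = δ_0/δ_{BB} = 28516/170.7 = 167.1 kN.
Vertical equilibrium: R_A = ΣP − R_B = 433 − 167.1 = 265.9 kN.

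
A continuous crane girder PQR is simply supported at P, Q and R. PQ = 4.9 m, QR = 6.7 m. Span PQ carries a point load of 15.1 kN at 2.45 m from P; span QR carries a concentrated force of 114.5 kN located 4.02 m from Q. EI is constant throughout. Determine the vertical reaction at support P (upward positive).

Insert a hinge at Q; M_Q is the redundant, and each span becomes simply supported.
End slopes at the hinge Q, treating each span as simply supported:
  span PQ: point load 15.1 at a = 2.45: Pab(L + a)/(6LEI) = 22.66/EI
  span QR: point load 114.5 at a = 4.02: Pab(L + b)/(6LEI) = 287.8/EI
  relative rotation θ_0 = (22.66 + 287.8)/EI = 310.5/EI
A unit hogging moment at Q produces rotation L₁/(3EI) + L₂/(3EI) = 3.867/EI.
Compatibility: M_Q·(L₁+L₂)/(3EI) = θ_0, giving M_Q = 80.3 kN·m (hogging).
Span PQ, ΣM about P with M_Q applied at Q: R_Q^{PQ}·4.9 = 36.99 + 80.3, so R_Q^{PQ} = 23.94 kN and R_P = 15.1 − 23.94 = -8.838 kN.

R_P = -8.838 kN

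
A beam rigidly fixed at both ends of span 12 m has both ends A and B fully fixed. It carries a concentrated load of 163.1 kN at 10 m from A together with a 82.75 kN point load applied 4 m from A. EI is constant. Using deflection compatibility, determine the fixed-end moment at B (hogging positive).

M_B = 300.1 kN·m

Release both end moments; the primary structure is a simply-supported span AB with redundants M_A and M_B.
On the primary (simply-supported) span, the end slopes from the loading are:
  at A: point load 163.1 at a = 10: Pab(L + b)/(6LEI) = 634.3/EI
  at B: point load 163.1 at a = 10: Pab(L + a)/(6LEI) = 996.7/EI
  at A: point load 82.75 at a = 4: Pab(L + b)/(6LEI) = 735.6/EI
  at B: point load 82.75 at a = 4: Pab(L + a)/(6LEI) = 588.4/EI
  θ_A0 = 1370/EI,  θ_B0 = 1585/EI
Flexibility coefficients: a unit moment at one end gives L/(3EI) there and L/(6EI) at the far end, so f₁₁ = f₂₂ = 4/EI and f₁₂ = f₂₁ = 2/EI.
Compatibility — zero rotation at each built-in end:
  4 M_A + 2 M_B = 1370
  2 M_A + 4 M_B = 1585
Solving the pair gives M_A = 192.4 kN·m and M_B = 300.1 kN·m (hogging).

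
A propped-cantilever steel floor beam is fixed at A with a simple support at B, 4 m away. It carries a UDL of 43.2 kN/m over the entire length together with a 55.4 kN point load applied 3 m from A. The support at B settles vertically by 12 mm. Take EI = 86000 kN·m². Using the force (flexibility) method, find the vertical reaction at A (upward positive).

R_A = 176.7 kN

Release the roller at B. Primary structure: cantilever fixed at A.
Free-end deflection of the primary structure under the applied loading (downward +):
  UDL 43.2: wL⁴/(8EI) = 1382/EI
  point load 55.4 at a = 3: Pa²(3L − a)/(6EI) = 747.9/EI
  δ_0 = 2130/EI
Flexibility coefficient — unit upward force at B: δ_{BB} = L³/(3EI) = 21.33/EI.
With EI = 86000 kN·m²: δ_0 = 0.024771 m and δ_{BB} = 0.000248 m/kN.
Compatibility — the beam at B must follow the support down by 0.012 m: δ_0 − R_B·δ_{BB} = 0.012, so R_B = (0.024771 − 0.012)/0.000248 = 51.48 kN.
Vertical equilibrium: R_A = ΣP − R_B = 228.2 − 51.48 = 176.7 kN.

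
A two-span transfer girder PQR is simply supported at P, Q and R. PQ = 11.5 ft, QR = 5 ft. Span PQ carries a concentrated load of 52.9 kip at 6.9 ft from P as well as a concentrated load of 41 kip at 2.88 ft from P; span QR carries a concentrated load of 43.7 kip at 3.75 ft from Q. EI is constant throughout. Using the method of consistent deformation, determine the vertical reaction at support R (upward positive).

Take M_Q as the redundant. Released structure: two simple spans PQ and QR with a hinge at Q.
Discontinuity in slope at Q on the released structure — sum the simple-span end rotations:
  span PQ: point load 52.9 at a = 6.9: Pab(L + a)/(6LEI) = 447.7/EI
  span PQ: point load 41 at a = 2.88: Pab(L + a)/(6LEI) = 212.1/EI
  span QR: point load 43.7 at a = 3.75: Pab(L + b)/(6LEI) = 42.68/EI
  relative rotation θ_0 = (659.9 + 42.68)/EI = 702.5/EI
A unit hogging moment at Q produces rotation L₁/(3EI) + L₂/(3EI) = 5.5/EI.
Slope continuity at Q: θ_0 = M_Q·5.5/EI, so M_Q = 702.5/5.5 = 127.7 kip·ft (hogging).
Span QR, ΣM about R: R_Q^{QR}·5 = 54.62 + 127.7, so R_Q^{QR} = 36.47 kip and R_R = 43.7 − 36.47 = 7.228 kip.

R_R = 7.228 kip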